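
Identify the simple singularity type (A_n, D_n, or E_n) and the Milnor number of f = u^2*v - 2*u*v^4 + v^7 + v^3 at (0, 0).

Type D_4, Milnor number mu = 4.

The Hessian of f at 0 has rank 0. Corank 2; j^3 = v*(u^2 + v^2) splits into three distinct lines over C (the quadratic factor has nonzero discriminant), so D_4.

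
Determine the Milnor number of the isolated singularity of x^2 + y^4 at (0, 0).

3

The Hessian of f at 0 has rank 1. Corank 1: A-series; mu = 3 gives A_3.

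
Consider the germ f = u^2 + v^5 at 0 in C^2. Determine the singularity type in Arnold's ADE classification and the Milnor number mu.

The Hessian of f at 0 is [[2, 0], [0, 0]] with rank 1, so corank 1. A Groebner basis of the Jacobian ideal J(f) in C{u,v} is {v^4, u}; counting standard monomials gives mu = 4. Corank 1: A-series; mu = 4 gives A_4.

Type A_4, Milnor number mu = 4.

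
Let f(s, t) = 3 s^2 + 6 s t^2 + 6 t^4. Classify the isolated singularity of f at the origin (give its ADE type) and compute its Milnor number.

The Hessian of f at 0 is [[6, 0], [0, 0]] with rank 1, so corank 1. A Groebner basis of the Jacobian ideal J(f) in C{s,t} is {s^2, s*t, s + t^2}; counting standard monomials gives mu = 3. Corank 1: A-series; mu = 3 gives A_3.

Type A_{3}, Milnor number mu = 3.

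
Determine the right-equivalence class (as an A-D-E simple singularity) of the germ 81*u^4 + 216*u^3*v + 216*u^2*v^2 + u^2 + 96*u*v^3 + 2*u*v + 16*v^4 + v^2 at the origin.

A_{3}

The Hessian of f at 0 is [[2, 2], [2, 2]] with rank 1, so corank 1. A Groebner basis of the Jacobian ideal J(f) in C{u,v} is {v^3, u + v}; counting standard monomials gives mu = 3. Corank 1: A-series; mu = 3 gives A_3.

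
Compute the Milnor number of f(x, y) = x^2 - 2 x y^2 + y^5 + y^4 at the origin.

4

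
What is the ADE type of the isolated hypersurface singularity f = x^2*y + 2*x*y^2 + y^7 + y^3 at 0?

The Hessian of f at 0 has rank 0. Corank 2; j^3 = y*(x + y)^2 has shape L^2 M (L != M), so D-series; mu = 8 gives D_8.

D8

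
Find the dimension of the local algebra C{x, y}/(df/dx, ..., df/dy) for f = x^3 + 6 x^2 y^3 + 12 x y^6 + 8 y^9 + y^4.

6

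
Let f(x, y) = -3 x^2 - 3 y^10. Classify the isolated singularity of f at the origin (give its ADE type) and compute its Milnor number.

Type A_{9}, Milnor number mu = 9.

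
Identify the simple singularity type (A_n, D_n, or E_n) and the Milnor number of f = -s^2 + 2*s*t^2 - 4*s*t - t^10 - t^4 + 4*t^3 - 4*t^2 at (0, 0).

The Hessian of f at 0 has rank 1. Corank 1: A-series; mu = 9 gives A_9.

Type A_9, Milnor number mu = 9.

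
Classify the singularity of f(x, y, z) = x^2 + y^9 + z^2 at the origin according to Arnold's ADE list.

The Hessian of f at 0 has rank 2. Corank 1: A-series; mu = 8 gives A_8.

A_{8}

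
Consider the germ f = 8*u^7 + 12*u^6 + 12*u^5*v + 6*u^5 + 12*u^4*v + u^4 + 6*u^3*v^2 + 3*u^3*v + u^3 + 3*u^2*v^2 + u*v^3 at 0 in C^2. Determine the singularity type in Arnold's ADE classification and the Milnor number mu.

Type E_{7}, Milnor number mu = 7.

The Hessian of f at 0 has rank 0. Corank 2; j^3 = u^3 is a perfect cube, so E-series; the 4-jet and mu = 7 give E_7.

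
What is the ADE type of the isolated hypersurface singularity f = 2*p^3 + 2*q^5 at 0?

The Hessian of f at 0 has rank 0. Corank 2; j^3 = 2*p^3 is a perfect cube, so E-series; the 5-jet and mu = 8 give E_8.

E_8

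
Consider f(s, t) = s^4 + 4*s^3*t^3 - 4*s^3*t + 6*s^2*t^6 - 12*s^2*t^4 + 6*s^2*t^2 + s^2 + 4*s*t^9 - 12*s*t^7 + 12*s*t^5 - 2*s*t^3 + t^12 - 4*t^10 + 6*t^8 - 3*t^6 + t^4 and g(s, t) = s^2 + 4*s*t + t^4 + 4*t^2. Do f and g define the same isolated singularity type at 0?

Yes.

The Hessian of f at 0 has rank 1. Corank 1: A-series; mu = 3 gives A_3. The Hessian of g at 0 has rank 1. Corank 1: A-series; mu = 3 gives A_3. Both have type A_3, hence right-equivalent.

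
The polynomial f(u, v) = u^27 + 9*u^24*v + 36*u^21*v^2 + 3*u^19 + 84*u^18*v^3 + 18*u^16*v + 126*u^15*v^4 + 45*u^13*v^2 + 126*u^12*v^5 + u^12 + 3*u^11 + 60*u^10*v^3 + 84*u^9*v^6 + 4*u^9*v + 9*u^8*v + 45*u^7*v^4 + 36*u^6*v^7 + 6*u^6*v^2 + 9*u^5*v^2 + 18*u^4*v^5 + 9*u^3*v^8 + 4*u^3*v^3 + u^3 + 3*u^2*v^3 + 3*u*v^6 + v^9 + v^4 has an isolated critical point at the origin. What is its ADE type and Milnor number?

Type E_6, Milnor number mu = 6.

The Hessian of f at 0 has rank 0. Corank 2; j^3 = u^3 is a perfect cube, so E-series; the 4-jet and mu = 6 give E_6.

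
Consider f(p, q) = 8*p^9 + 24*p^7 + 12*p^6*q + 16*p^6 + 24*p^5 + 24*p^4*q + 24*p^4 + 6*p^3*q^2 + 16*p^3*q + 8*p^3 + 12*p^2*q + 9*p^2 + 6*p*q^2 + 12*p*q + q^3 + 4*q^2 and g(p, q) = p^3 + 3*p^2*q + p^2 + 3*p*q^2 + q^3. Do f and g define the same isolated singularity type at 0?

Yes.

The Hessian of f at 0 is [[18, 12], [12, 8]] with rank 1, so corank 1. A Groebner basis of the Jacobian ideal J(f) in C{p,q} is {q^2, p + 2*q/3}; counting standard monomials gives mu = 2. Corank 1: A-series; mu = 2 gives A_2. The Hessian of g at 0 is [[2, 0], [0, 0]] with rank 1, so corank 1. A Groebner basis of the Jacobian ideal J(g) in C{p,q} is {q^2, p}; counting standard monomials gives mu = 2. Corank 1: A-series; mu = 2 gives A_2. Both have type A_2, hence right-equivalent.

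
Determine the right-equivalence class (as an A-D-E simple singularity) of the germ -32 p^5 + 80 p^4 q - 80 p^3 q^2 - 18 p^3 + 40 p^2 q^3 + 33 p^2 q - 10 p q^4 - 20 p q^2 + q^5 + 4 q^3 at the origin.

D6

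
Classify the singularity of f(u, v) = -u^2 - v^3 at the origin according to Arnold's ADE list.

A_{2}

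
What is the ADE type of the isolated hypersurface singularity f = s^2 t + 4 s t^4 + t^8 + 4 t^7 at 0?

The Hessian of f at 0 has rank 0. Corank 2; j^3 = s^2*t has shape L^2 M (L != M), so D-series; mu = 9 gives D_9.

D_{9}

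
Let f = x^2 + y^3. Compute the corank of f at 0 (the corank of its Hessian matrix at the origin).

1

Hessian at 0 has rank 1.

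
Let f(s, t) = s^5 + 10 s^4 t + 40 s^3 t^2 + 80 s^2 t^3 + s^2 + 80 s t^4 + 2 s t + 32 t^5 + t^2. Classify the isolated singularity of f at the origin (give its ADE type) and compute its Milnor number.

Type A_{4}, Milnor number mu = 4.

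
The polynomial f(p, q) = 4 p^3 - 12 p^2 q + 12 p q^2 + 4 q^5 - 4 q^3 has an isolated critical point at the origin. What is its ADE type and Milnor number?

Type E_{8}, Milnor number mu = 8.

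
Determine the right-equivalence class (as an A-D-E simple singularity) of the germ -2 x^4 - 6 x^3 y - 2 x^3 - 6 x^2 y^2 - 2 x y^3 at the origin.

The Hessian of f at 0 has rank 0. Corank 2; j^3 = -2*x^3 is a perfect cube, so E-series; the 4-jet and mu = 7 give E_7.

E_7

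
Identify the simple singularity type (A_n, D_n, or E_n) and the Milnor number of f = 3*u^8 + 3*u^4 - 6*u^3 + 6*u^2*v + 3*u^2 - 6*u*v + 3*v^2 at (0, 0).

The Hessian of f at 0 is [[6, -6], [-6, 6]] with rank 1, so corank 1. A Groebner basis of the Jacobian ideal J(f) in C{u,v} is {u*v^3 - 6*u*v^2 + 5*u*v - u + 3*v^3 - 4*v^2 + v, -14*u*v^2 + 14*u*v - 3*u + v^4 + 6*v^3 - 11*v^2 + 3*v, u^2 - u + v}; counting standard monomials gives mu = 7. Corank 1: A-series; mu = 7 gives A_7.

Type A_7, Milnor number mu = 7.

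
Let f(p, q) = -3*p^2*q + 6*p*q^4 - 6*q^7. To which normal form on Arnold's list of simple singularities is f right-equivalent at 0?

D_8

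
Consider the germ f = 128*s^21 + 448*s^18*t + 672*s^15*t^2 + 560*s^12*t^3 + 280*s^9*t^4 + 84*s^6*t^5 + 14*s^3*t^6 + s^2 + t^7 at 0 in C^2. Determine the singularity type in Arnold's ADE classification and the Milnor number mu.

Type A_6, Milnor number mu = 6.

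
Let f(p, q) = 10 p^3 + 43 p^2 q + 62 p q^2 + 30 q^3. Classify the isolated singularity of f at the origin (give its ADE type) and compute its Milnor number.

Type D_{4}, Milnor number mu = 4.

The Hessian of f at 0 is [[0, 0], [0, 0]] with rank 0, so corank 2. A Groebner basis of the Jacobian ideal J(f) in C{p,q} is {q^3, p^2 - 26*q^2/11, p*q + 17*q^2/11}; counting standard monomials gives mu = 4. Corank 2; j^3 = (2*p + 3*q)*(5*p^2 + 14*p*q + 10*q^2) splits into three distinct lines over C (the quadratic factor has nonzero discriminant), so D_4.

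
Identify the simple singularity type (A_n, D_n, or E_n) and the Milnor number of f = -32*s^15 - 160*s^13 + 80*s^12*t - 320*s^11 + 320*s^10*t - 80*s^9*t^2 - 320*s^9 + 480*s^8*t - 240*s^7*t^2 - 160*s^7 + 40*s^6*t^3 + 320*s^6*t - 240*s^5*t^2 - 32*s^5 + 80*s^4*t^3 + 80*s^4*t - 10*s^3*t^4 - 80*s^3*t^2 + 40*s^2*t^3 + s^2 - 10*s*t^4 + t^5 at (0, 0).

The Hessian of f at 0 has rank 1. Corank 1: A-series; mu = 4 gives A_4.

Type A4, Milnor number mu = 4.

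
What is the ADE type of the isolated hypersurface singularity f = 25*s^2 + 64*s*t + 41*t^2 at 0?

A_{1}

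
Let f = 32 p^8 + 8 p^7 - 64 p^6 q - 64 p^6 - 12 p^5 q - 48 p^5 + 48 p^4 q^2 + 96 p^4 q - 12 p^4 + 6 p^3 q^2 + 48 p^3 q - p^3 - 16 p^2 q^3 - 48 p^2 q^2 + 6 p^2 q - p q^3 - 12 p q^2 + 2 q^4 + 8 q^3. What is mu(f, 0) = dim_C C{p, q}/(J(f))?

7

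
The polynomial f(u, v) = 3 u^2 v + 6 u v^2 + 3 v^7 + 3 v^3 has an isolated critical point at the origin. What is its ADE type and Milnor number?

Type D_8, Milnor number mu = 8.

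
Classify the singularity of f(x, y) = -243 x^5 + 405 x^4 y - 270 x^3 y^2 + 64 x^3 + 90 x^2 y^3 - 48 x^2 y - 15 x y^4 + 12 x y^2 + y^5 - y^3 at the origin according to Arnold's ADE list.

The Hessian of f at 0 is [[0, 0], [0, 0]] with rank 0, so corank 2. A Groebner basis of the Jacobian ideal J(f) in C{x,y} is {y^5, x*y^3 - 13*y^4/48, x^2 - x*y/2 + y^2/16}; counting standard monomials gives mu = 8. Corank 2; j^3 = (4*x - y)^3 is a perfect cube, so E-series; the 5-jet and mu = 8 give E_8.

E8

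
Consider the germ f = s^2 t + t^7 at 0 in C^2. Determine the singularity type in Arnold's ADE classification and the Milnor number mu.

The Hessian of f at 0 has rank 0. Corank 2; j^3 = s^2*t has shape L^2 M (L != M), so D-series; mu = 8 gives D_8.

Type D_8, Milnor number mu = 8.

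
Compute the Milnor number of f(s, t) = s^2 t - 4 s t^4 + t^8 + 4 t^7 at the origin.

9

The Hessian of f at 0 is [[0, 0], [0, 0]] with rank 0, so corank 2. A Groebner basis of the Jacobian ideal J(f) in C{s,t} is {s^2*t^2, -s^2*t - s^2/2 + s*t^3, -s*t/2 + t^4, s^3}; counting standard monomials gives mu = 9. Corank 2; j^3 = s^2*t has shape L^2 M (L != M), so D-series; mu = 9 gives D_9.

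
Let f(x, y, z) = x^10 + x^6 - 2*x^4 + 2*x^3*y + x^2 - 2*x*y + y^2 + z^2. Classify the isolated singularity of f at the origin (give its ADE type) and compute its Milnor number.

Type A9, Milnor number mu = 9.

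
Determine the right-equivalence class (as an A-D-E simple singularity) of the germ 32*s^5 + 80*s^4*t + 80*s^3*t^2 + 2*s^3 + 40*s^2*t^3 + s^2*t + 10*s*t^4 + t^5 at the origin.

The Hessian of f at 0 is [[0, 0], [0, 0]] with rank 0, so corank 2. A Groebner basis of the Jacobian ideal J(f) in C{s,t} is {-s*t/10 + t^4, s*t^2, s^2 + s*t/2}; counting standard monomials gives mu = 6. Corank 2; j^3 = s^2*(2*s + t) has shape L^2 M (L != M), so D-series; mu = 6 gives D_6.

D_6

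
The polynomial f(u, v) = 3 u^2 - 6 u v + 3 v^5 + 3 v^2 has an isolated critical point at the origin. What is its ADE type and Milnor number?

Type A_{4}, Milnor number mu = 4.

The Hessian of f at 0 has rank 1. Corank 1: A-series; mu = 4 gives A_4.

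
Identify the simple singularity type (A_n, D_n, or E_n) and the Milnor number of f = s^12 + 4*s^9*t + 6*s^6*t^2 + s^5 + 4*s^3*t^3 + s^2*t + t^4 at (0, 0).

Type D_{5}, Milnor number mu = 5.

The Hessian of f at 0 is [[0, 0], [0, 0]] with rank 0, so corank 2. A Groebner basis of the Jacobian ideal J(f) in C{s,t} is {s^3, s^2/4 + t^3, s*t}; counting standard monomials gives mu = 5. Corank 2; j^3 = s^2*t has shape L^2 M (L != M), so D-series; mu = 5 gives D_5.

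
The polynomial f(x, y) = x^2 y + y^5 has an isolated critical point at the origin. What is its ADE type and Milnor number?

Type D_{6}, Milnor number mu = 6.

The Hessian of f at 0 is [[0, 0], [0, 0]] with rank 0, so corank 2. A Groebner basis of the Jacobian ideal J(f) in C{x,y} is {x^2/5 + y^4, x^3, x*y}; counting standard monomials gives mu = 6. Corank 2; j^3 = x^2*y has shape L^2 M (L != M), so D-series; mu = 6 gives D_6.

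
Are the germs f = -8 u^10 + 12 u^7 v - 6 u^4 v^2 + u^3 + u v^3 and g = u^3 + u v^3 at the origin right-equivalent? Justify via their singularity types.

The Hessian of f at 0 has rank 0. Corank 2; j^3 = u^3 is a perfect cube, so E-series; the 4-jet and mu = 7 give E_7. The Hessian of g at 0 has rank 0. Corank 2; j^3 = u^3 is a perfect cube, so E-series; the 4-jet and mu = 7 give E_7. Both have type E_7, hence right-equivalent.

Yes.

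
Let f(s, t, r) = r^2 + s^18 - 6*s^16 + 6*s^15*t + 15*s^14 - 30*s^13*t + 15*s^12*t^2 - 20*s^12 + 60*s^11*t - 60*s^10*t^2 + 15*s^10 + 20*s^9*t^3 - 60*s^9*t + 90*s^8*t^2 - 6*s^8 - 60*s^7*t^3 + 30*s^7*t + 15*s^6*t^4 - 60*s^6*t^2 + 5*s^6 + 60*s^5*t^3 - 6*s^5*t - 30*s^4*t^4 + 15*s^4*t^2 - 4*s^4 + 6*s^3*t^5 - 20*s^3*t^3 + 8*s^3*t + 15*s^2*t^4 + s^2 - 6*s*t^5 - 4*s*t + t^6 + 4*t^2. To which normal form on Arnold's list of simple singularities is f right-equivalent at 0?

A_5

The Hessian of f at 0 is [[2, -4, 0], [-4, 8, 0], [0, 0, 2]] with rank 2, so corank 1. A Groebner basis of the Jacobian ideal J(f) in C{s,t,r} is {s*t^2 - s/8 + t/4, -s/16 + t^3 + t/8, s^2 - 4*s*t + 4*t^2, r}; counting standard monomials gives mu = 5. Corank 1: A-series; mu = 5 gives A_5.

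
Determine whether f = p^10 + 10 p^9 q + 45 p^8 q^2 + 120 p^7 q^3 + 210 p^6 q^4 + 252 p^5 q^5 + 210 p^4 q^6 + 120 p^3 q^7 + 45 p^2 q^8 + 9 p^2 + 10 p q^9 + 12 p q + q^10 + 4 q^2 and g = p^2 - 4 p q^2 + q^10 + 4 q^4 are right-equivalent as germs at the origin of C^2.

The Hessian of f at 0 has rank 1. Corank 1: A-series; mu = 9 gives A_9. The Hessian of g at 0 has rank 1. Corank 1: A-series; mu = 9 gives A_9. Both have type A_9, hence right-equivalent.

Yes.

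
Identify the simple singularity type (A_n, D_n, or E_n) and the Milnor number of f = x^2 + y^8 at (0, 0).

Type A_7, Milnor number mu = 7.

The Hessian of f at 0 has rank 1. Corank 1: A-series; mu = 7 gives A_7.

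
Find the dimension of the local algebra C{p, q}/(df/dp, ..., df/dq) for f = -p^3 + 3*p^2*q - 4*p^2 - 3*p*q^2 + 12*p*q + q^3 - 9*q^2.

The Hessian of f at 0 is [[-8, 12], [12, -18]] with rank 1, so corank 1. A Groebner basis of the Jacobian ideal J(f) in C{p,q} is {q^2, p - 3*q/2}; counting standard monomials gives mu = 2. Corank 1: A-series; mu = 2 gives A_2.

2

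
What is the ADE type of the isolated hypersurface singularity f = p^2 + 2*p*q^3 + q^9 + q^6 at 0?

A8

The Hessian of f at 0 is [[2, 0], [0, 0]] with rank 1, so corank 1. A Groebner basis of the Jacobian ideal J(f) in C{p,q} is {p^2*q^2, p^3, p + q^3}; counting standard monomials gives mu = 8. Corank 1: A-series; mu = 8 gives A_8.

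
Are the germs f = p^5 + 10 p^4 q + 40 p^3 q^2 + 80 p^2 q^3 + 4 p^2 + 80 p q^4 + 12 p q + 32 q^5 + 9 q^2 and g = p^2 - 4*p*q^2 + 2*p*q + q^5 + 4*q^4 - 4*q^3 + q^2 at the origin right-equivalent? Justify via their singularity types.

Yes.

The Hessian of f at 0 is [[8, 12], [12, 18]] with rank 1, so corank 1. A Groebner basis of the Jacobian ideal J(f) in C{p,q} is {q^4, p + 3*q/2}; counting standard monomials gives mu = 4. Corank 1: A-series; mu = 4 gives A_4. The Hessian of g at 0 is [[2, 2], [2, 2]] with rank 1, so corank 1. A Groebner basis of the Jacobian ideal J(g) in C{p,q} is {p^2 + 2*p*q + p/2 + q/2, -p/2 + q^2 - q/2}; counting standard monomials gives mu = 4. Corank 1: A-series; mu = 4 gives A_4. Both have type A_4, hence right-equivalent.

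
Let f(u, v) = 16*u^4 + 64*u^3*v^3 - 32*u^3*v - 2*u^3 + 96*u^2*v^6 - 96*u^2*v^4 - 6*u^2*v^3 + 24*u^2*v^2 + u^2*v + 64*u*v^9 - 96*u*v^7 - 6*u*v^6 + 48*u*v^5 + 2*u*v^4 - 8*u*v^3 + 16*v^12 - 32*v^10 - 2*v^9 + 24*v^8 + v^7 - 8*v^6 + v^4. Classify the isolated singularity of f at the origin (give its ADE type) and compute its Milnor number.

Type D_5, Milnor number mu = 5.

The Hessian of f at 0 has rank 0. Corank 2; j^3 = -u^2*(2*u - v) has shape L^2 M (L != M), so D-series; mu = 5 gives D_5.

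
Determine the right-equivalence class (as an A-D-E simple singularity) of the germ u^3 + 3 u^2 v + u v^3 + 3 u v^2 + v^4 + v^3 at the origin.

E7

The Hessian of f at 0 has rank 0. Corank 2; j^3 = (u + v)^3 is a perfect cube, so E-series; the 4-jet and mu = 7 give E_7.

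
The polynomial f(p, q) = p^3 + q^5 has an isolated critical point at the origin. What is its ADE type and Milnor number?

Type E_8, Milnor number mu = 8.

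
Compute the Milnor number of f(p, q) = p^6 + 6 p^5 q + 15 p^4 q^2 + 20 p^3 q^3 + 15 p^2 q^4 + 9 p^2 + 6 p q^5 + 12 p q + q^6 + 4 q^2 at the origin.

5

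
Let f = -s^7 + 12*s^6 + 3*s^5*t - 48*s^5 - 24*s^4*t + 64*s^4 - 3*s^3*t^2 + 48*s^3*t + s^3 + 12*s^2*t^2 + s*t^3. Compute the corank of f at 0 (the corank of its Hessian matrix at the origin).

2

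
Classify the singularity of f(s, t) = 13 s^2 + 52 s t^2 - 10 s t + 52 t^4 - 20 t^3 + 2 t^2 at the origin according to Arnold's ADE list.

A_{1}

The Hessian of f at 0 has rank 2. Corank 0: nondegenerate Morse point, so A_1.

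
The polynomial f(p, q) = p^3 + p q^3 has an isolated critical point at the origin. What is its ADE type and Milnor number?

Type E_{7}, Milnor number mu = 7.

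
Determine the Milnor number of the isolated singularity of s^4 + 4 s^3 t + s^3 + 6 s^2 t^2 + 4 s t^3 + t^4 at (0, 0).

The Hessian of f at 0 is [[0, 0], [0, 0]] with rank 0, so corank 2. A Groebner basis of the Jacobian ideal J(f) in C{s,t} is {t^4, s*t^2 + t^3/3, s^2}; counting standard monomials gives mu = 6. Corank 2; j^3 = s^3 is a perfect cube, so E-series; the 4-jet and mu = 6 give E_6.

6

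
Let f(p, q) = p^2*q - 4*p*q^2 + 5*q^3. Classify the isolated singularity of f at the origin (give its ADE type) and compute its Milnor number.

Type D_4, Milnor number mu = 4.

The Hessian of f at 0 is [[0, 0], [0, 0]] with rank 0, so corank 2. A Groebner basis of the Jacobian ideal J(f) in C{p,q} is {q^3, p^2 - q^2, p*q - 2*q^2}; counting standard monomials gives mu = 4. Corank 2; j^3 = q*(p^2 - 4*p*q + 5*q^2) splits into three distinct lines over C (the quadratic factor has nonzero discriminant), so D_4.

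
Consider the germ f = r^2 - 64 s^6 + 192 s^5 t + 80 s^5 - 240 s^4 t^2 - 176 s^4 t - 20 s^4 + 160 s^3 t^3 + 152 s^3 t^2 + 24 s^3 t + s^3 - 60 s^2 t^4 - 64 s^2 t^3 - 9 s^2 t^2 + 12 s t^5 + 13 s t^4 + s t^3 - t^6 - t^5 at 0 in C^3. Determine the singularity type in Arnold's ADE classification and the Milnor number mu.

The Hessian of f at 0 has rank 1. Corank 2; j^3 = s^3 is a perfect cube, so E-series; the 4-jet and mu = 7 give E_7.

Type E_7, Milnor number mu = 7.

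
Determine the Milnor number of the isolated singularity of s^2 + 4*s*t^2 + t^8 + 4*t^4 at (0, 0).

The Hessian of f at 0 has rank 1. Corank 1: A-series; mu = 7 gives A_7.

7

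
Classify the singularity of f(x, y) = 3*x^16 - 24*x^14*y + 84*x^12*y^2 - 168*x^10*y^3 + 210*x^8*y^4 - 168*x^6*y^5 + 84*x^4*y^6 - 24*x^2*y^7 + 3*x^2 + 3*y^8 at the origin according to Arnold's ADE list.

The Hessian of f at 0 is [[6, 0], [0, 0]] with rank 1, so corank 1. A Groebner basis of the Jacobian ideal J(f) in C{x,y} is {y^7, x}; counting standard monomials gives mu = 7. Corank 1: A-series; mu = 7 gives A_7.

A7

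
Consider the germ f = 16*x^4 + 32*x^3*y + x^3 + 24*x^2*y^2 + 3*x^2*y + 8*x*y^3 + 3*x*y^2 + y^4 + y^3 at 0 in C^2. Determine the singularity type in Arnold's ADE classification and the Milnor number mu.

Type E_{6}, Milnor number mu = 6.

The Hessian of f at 0 has rank 0. Corank 2; j^3 = (x + y)^3 is a perfect cube, so E-series; the 4-jet and mu = 6 give E_6.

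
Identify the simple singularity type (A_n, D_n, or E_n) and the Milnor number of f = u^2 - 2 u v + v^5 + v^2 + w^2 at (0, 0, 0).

The Hessian of f at 0 is [[2, -2, 0], [-2, 2, 0], [0, 0, 2]] with rank 2, so corank 1. A Groebner basis of the Jacobian ideal J(f) in C{u,v,w} is {v^4, u - v, w}; counting standard monomials gives mu = 4. Corank 1: A-series; mu = 4 gives A_4.

Type A_{4}, Milnor number mu = 4.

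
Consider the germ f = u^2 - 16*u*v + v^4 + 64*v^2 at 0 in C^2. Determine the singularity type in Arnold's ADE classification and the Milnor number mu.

Type A_{3}, Milnor number mu = 3.

The Hessian of f at 0 has rank 1. Corank 1: A-series; mu = 3 gives A_3.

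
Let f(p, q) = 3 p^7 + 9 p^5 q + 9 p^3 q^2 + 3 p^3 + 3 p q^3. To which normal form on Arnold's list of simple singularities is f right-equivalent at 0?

The Hessian of f at 0 has rank 0. Corank 2; j^3 = 3*p^3 is a perfect cube, so E-series; the 4-jet and mu = 7 give E_7.

E_{7}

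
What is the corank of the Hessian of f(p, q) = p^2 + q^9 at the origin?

Hessian at 0 has rank 1.

1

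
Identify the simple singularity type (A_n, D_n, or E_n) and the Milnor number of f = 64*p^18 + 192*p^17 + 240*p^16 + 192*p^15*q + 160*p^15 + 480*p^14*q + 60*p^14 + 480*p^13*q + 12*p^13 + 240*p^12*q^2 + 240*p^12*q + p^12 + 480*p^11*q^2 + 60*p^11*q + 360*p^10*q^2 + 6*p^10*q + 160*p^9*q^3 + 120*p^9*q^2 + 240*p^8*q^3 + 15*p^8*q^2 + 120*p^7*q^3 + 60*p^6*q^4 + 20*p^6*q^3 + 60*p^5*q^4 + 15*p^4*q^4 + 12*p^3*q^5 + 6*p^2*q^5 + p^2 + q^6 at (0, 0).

The Hessian of f at 0 is [[2, 0], [0, 0]] with rank 1, so corank 1. A Groebner basis of the Jacobian ideal J(f) in C{p,q} is {q^5, p}; counting standard monomials gives mu = 5. Corank 1: A-series; mu = 5 gives A_5.

Type A_{5}, Milnor number mu = 5.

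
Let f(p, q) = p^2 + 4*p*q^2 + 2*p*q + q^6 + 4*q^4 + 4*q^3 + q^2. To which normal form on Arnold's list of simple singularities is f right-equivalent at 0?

The Hessian of f at 0 is [[2, 2], [2, 2]] with rank 1, so corank 1. A Groebner basis of the Jacobian ideal J(f) in C{p,q} is {p^3 + 3*p^2/2 + 5*p*q/2 - p/2 - q/2, p^2*q - p^2 - 3*p*q/2 + p/4 + q/4, p/2 + q^2 + q/2}; counting standard monomials gives mu = 5. Corank 1: A-series; mu = 5 gives A_5.

A_5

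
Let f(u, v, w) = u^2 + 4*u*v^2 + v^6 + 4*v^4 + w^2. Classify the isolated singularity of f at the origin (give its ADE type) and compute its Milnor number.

The Hessian of f at 0 has rank 2. Corank 1: A-series; mu = 5 gives A_5.

Type A_{5}, Milnor number mu = 5.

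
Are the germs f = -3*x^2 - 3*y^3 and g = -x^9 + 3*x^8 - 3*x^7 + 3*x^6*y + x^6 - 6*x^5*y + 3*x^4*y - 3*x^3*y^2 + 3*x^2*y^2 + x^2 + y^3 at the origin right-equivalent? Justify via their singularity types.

Yes.

The Hessian of f at 0 is [[-6, 0], [0, 0]] with rank 1, so corank 1. A Groebner basis of the Jacobian ideal J(f) in C{x,y} is {y^2, x}; counting standard monomials gives mu = 2. Corank 1: A-series; mu = 2 gives A_2. The Hessian of g at 0 is [[2, 0], [0, 0]] with rank 1, so corank 1. A Groebner basis of the Jacobian ideal J(g) in C{x,y} is {y^2, x}; counting standard monomials gives mu = 2. Corank 1: A-series; mu = 2 gives A_2. Both have type A_2, hence right-equivalent.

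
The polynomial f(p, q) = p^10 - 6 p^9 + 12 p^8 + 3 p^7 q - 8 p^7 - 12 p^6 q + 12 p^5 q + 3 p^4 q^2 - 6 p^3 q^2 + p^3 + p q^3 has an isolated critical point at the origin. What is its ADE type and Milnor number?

Type E_7, Milnor number mu = 7.

The Hessian of f at 0 has rank 0. Corank 2; j^3 = p^3 is a perfect cube, so E-series; the 4-jet and mu = 7 give E_7.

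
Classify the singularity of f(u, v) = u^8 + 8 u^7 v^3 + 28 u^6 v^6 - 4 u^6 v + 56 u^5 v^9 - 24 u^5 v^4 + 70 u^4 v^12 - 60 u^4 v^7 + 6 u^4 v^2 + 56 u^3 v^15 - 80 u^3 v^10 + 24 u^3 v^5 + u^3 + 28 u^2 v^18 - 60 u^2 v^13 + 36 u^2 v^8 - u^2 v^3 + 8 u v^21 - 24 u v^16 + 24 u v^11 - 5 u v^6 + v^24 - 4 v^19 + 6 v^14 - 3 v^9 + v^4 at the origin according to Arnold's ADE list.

E_{6}

The Hessian of f at 0 is [[0, 0], [0, 0]] with rank 0, so corank 2. A Groebner basis of the Jacobian ideal J(f) in C{u,v} is {v^3, u^2}; counting standard monomials gives mu = 6. Corank 2; j^3 = u^3 is a perfect cube, so E-series; the 4-jet and mu = 6 give E_6.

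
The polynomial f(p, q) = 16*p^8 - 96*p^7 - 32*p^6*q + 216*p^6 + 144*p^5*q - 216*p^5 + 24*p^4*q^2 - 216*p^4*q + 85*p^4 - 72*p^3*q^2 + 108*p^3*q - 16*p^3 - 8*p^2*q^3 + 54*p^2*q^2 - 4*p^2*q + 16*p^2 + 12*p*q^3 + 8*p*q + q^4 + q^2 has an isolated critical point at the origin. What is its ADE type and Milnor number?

Type A_3, Milnor number mu = 3.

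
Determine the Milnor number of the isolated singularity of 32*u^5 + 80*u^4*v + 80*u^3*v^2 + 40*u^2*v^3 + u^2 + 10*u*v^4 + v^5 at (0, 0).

4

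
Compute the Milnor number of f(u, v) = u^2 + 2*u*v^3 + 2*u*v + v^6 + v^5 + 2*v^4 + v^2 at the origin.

4

The Hessian of f at 0 has rank 1. Corank 1: A-series; mu = 4 gives A_4.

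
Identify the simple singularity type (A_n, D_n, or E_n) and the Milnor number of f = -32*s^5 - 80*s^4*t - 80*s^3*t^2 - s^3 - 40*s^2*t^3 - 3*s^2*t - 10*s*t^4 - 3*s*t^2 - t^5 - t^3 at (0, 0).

The Hessian of f at 0 has rank 0. Corank 2; j^3 = -(s + t)^3 is a perfect cube, so E-series; the 5-jet and mu = 8 give E_8.

Type E_8, Milnor number mu = 8.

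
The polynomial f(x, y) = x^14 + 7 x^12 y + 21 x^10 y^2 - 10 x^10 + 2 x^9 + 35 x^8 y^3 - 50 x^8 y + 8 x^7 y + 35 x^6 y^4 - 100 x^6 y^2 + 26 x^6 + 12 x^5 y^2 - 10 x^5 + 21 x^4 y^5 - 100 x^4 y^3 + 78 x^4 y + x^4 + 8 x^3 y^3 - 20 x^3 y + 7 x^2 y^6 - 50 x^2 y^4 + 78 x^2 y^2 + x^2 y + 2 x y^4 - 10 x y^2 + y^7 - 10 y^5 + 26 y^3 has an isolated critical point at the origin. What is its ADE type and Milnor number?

The Hessian of f at 0 is [[0, 0], [0, 0]] with rank 0, so corank 2. A Groebner basis of the Jacobian ideal J(f) in C{x,y} is {y^3, x^2 - 22*y^2, x*y - 5*y^2}; counting standard monomials gives mu = 4. Corank 2; j^3 = y*(x^2 - 10*x*y + 26*y^2) splits into three distinct lines over C (the quadratic factor has nonzero discriminant), so D_4.

Type D_4, Milnor number mu = 4.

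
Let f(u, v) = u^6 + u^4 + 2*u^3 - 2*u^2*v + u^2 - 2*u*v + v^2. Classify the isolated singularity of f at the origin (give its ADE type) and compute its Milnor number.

The Hessian of f at 0 has rank 1. Corank 1: A-series; mu = 5 gives A_5.

Type A5, Milnor number mu = 5.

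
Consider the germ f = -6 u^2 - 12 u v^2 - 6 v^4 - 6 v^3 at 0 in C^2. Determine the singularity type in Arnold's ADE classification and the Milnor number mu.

Type A_{2}, Milnor number mu = 2.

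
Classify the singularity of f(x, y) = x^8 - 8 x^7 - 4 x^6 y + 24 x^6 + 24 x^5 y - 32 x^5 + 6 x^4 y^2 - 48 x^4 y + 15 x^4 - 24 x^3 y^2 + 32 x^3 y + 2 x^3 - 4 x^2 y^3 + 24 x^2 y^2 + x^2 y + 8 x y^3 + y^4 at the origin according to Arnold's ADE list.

The Hessian of f at 0 has rank 0. Corank 2; j^3 = x^2*(2*x + y) has shape L^2 M (L != M), so D-series; mu = 5 gives D_5.

D_5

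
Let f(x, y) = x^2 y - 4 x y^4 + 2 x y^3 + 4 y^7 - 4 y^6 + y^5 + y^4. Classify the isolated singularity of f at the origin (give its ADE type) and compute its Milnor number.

Type D5, Milnor number mu = 5.

The Hessian of f at 0 is [[0, 0], [0, 0]] with rank 0, so corank 2. A Groebner basis of the Jacobian ideal J(f) in C{x,y} is {x*y^2, x*y + y^3, x^2 - 4*x*y}; counting standard monomials gives mu = 5. Corank 2; j^3 = x^2*y has shape L^2 M (L != M), so D-series; mu = 5 gives D_5.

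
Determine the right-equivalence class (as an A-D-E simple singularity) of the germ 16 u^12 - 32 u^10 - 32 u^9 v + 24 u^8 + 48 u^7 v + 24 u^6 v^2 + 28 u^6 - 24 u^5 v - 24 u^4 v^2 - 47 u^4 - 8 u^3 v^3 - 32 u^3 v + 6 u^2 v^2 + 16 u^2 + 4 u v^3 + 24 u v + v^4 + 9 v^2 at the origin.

A_3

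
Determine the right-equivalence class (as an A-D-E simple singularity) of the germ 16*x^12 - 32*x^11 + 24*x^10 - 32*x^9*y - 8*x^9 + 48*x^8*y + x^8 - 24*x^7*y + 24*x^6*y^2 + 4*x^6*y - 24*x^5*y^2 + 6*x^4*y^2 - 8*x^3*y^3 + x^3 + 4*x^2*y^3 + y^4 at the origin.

The Hessian of f at 0 has rank 0. Corank 2; j^3 = x^3 is a perfect cube, so E-series; the 4-jet and mu = 6 give E_6.

E_6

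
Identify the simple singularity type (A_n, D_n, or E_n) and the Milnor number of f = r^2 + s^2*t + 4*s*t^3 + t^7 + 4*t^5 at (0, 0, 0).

The Hessian of f at 0 is [[0, 0, 0], [0, 0, 0], [0, 0, 2]] with rank 1, so corank 2. A Groebner basis of the Jacobian ideal J(f) in C{s,t,r} is {s^2*t^2 + 4*s^2/7 + 8*s*t^2/7, s^3 - 8*s^2/7 - 16*s*t^2/7, s*t/2 + t^3, r}; counting standard monomials gives mu = 8. Corank 2; j^3 = s^2*t has shape L^2 M (L != M), so D-series; mu = 8 gives D_8.

Type D8, Milnor number mu = 8.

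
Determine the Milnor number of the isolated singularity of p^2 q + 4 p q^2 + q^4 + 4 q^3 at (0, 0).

5

The Hessian of f at 0 is [[0, 0], [0, 0]] with rank 0, so corank 2. A Groebner basis of the Jacobian ideal J(f) in C{p,q} is {p^3 - 2*p^2 + 8*q^2, p^2/4 + q^3 - q^2, p*q + 2*q^2}; counting standard monomials gives mu = 5. Corank 2; j^3 = q*(p + 2*q)^2 has shape L^2 M (L != M), so D-series; mu = 5 gives D_5.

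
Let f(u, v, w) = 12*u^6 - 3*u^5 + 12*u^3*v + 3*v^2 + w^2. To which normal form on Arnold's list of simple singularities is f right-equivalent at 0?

A_4

The Hessian of f at 0 has rank 2. Corank 1: A-series; mu = 4 gives A_4.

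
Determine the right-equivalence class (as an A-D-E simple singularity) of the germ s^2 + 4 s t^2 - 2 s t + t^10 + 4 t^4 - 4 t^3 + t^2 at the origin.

The Hessian of f at 0 is [[2, -2], [-2, 2]] with rank 1, so corank 1. A Groebner basis of the Jacobian ideal J(f) in C{s,t} is {s^5 + 5*s^4 - 15*s^3*t - 35*s^3/4 + 27*s^2*t/2 + 23*s^2/8 - 27*s*t/8 - s/4 + t/4, s^4*t + 2*s^4 - 5*s^3*t - 5*s^3/2 + 15*s^2*t/4 + 3*s^2/4 - 7*s*t/8 - s/16 + t/16, s/2 + t^2 - t/2}; counting standard monomials gives mu = 9. Corank 1: A-series; mu = 9 gives A_9.

A9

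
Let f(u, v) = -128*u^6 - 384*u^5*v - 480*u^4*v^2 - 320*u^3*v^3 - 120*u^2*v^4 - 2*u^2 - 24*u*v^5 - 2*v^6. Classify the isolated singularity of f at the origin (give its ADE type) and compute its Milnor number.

Type A_{5}, Milnor number mu = 5.

The Hessian of f at 0 has rank 1. Corank 1: A-series; mu = 5 gives A_5.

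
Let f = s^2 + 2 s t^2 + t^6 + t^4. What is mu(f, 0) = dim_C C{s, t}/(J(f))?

5

The Hessian of f at 0 has rank 1. Corank 1: A-series; mu = 5 gives A_5.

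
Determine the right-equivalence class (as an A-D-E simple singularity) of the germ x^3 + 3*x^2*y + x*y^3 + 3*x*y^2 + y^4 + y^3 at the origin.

E_{7}

The Hessian of f at 0 has rank 0. Corank 2; j^3 = (x + y)^3 is a perfect cube, so E-series; the 4-jet and mu = 7 give E_7.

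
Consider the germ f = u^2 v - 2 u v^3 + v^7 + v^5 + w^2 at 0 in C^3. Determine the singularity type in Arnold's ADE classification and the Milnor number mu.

The Hessian of f at 0 has rank 1. Corank 2; j^3 = u^2*v has shape L^2 M (L != M), so D-series; mu = 8 gives D_8.

Type D_{8}, Milnor number mu = 8.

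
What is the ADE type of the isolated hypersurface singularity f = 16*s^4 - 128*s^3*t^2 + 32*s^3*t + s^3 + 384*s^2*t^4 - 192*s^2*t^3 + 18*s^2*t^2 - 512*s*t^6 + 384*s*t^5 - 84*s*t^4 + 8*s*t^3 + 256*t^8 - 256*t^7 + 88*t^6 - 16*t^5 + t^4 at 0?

The Hessian of f at 0 has rank 0. Corank 2; j^3 = s^3 is a perfect cube, so E-series; the 4-jet and mu = 6 give E_6.

E_{6}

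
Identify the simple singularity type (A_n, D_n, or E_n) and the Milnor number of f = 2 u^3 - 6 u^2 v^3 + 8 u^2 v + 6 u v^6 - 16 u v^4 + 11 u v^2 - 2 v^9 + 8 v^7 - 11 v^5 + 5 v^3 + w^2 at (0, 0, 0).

Type D4, Milnor number mu = 4.

The Hessian of f at 0 has rank 1. Corank 2; j^3 = (u + v)*(2*u^2 + 6*u*v + 5*v^2) splits into three distinct lines over C (the quadratic factor has nonzero discriminant), so D_4.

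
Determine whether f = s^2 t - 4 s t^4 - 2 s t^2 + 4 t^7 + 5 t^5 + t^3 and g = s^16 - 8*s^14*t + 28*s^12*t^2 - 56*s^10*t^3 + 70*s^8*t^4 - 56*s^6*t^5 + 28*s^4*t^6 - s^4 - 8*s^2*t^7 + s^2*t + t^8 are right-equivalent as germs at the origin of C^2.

The Hessian of f at 0 is [[0, 0], [0, 0]] with rank 0, so corank 2. A Groebner basis of the Jacobian ideal J(f) in C{s,t} is {-s*t/2 + t^4 + t^2/2, s*t^2 - t^3, s^2 + s*t/2 - 3*t^2/2}; counting standard monomials gives mu = 6. Corank 2; j^3 = t*(s - t)^2 has shape L^2 M (L != M), so D-series; mu = 6 gives D_6. The Hessian of g at 0 is [[0, 0], [0, 0]] with rank 0, so corank 2. A Groebner basis of the Jacobian ideal J(g) in C{s,t} is {s^2/8 + t^7, s^3, s*t}; counting standard monomials gives mu = 9. Corank 2; j^3 = s^2*t has shape L^2 M (L != M), so D-series; mu = 9 gives D_9. f is D_6 but g is D_9, hence not right-equivalent.

No.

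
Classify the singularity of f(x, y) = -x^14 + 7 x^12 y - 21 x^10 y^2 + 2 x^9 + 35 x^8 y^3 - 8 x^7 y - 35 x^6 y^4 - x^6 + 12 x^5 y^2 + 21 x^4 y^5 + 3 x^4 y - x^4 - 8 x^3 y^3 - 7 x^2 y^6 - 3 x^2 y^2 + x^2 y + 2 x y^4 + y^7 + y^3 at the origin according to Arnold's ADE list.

D_4

The Hessian of f at 0 is [[0, 0], [0, 0]] with rank 0, so corank 2. A Groebner basis of the Jacobian ideal J(f) in C{x,y} is {y^3, x^2 + 3*y^2, x*y}; counting standard monomials gives mu = 4. Corank 2; j^3 = y*(x^2 + y^2) splits into three distinct lines over C (the quadratic factor has nonzero discriminant), so D_4.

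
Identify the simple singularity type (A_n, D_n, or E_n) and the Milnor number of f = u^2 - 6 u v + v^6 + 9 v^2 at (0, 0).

Type A5, Milnor number mu = 5.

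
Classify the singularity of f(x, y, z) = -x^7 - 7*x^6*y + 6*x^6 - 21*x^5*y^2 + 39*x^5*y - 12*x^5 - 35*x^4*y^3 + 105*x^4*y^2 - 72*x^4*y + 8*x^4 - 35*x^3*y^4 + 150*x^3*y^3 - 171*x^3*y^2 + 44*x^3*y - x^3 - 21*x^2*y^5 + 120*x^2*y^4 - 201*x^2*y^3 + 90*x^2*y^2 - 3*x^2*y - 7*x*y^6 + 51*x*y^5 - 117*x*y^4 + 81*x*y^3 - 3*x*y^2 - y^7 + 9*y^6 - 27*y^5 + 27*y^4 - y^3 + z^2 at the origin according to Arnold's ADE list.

E7

The Hessian of f at 0 has rank 1. Corank 2; j^3 = -(x + y)^3 is a perfect cube, so E-series; the 4-jet and mu = 7 give E_7.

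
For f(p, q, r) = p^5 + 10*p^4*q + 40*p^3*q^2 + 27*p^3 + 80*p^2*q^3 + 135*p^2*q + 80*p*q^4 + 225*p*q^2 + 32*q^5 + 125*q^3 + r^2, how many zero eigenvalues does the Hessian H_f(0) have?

2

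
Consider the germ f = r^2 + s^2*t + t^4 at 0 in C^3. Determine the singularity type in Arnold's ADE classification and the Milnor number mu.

Type D_{5}, Milnor number mu = 5.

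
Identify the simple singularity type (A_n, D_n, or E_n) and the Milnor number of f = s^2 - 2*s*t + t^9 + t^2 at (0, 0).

Type A8, Milnor number mu = 8.

The Hessian of f at 0 has rank 1. Corank 1: A-series; mu = 8 gives A_8.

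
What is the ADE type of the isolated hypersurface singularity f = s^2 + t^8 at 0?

A_7

The Hessian of f at 0 has rank 1. Corank 1: A-series; mu = 7 gives A_7.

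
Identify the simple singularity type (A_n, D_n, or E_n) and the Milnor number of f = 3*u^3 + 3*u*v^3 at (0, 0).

The Hessian of f at 0 has rank 0. Corank 2; j^3 = 3*u^3 is a perfect cube, so E-series; the 4-jet and mu = 7 give E_7.

Type E_{7}, Milnor number mu = 7.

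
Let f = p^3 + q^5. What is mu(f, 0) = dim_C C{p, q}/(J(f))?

8

The Hessian of f at 0 is [[0, 0], [0, 0]] with rank 0, so corank 2. A Groebner basis of the Jacobian ideal J(f) in C{p,q} is {q^4, p^2}; counting standard monomials gives mu = 8. Corank 2; j^3 = p^3 is a perfect cube, so E-series; the 5-jet and mu = 8 give E_8.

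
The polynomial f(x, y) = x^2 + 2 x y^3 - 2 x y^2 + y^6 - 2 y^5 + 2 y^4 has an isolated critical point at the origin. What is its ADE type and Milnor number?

The Hessian of f at 0 has rank 1. Corank 1: A-series; mu = 3 gives A_3.

Type A_{3}, Milnor number mu = 3.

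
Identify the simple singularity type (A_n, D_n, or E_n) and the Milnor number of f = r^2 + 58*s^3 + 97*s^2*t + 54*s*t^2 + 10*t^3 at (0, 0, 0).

Type D4, Milnor number mu = 4.

The Hessian of f at 0 is [[0, 0, 0], [0, 0, 0], [0, 0, 2]] with rank 1, so corank 2. A Groebner basis of the Jacobian ideal J(f) in C{s,t,r} is {t^3, s^2 - 6*t^2/13, s*t + 9*t^2/13, r}; counting standard monomials gives mu = 4. Corank 2; j^3 = (2*s + t)*(29*s^2 + 34*s*t + 10*t^2) splits into three distinct lines over C (the quadratic factor has nonzero discriminant), so D_4.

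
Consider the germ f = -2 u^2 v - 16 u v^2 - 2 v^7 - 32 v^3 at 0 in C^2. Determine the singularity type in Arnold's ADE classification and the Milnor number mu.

Type D_8, Milnor number mu = 8.

The Hessian of f at 0 has rank 0. Corank 2; j^3 = -2*v*(u + 4*v)^2 has shape L^2 M (L != M), so D-series; mu = 8 gives D_8.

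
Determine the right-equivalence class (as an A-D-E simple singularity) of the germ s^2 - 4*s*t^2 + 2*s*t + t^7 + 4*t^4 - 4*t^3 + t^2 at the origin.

A_{6}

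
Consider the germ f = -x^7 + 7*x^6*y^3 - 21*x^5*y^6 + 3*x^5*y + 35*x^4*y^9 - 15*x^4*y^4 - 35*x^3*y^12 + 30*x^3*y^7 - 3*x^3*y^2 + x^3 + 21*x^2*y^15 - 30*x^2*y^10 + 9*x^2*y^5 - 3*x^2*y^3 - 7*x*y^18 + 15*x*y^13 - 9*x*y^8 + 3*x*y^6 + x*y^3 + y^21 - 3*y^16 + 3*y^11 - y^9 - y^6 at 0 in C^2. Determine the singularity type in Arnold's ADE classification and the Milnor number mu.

Type E7, Milnor number mu = 7.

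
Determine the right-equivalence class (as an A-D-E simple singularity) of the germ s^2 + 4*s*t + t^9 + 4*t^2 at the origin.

The Hessian of f at 0 has rank 1. Corank 1: A-series; mu = 8 gives A_8.

A_{8}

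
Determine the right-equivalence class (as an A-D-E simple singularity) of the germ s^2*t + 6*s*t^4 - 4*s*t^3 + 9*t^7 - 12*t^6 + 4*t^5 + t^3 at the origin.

D4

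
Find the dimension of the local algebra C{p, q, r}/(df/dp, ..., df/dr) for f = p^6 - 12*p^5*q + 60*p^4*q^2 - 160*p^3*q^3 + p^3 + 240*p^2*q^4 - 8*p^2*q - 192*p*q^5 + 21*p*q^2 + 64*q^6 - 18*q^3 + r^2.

The Hessian of f at 0 has rank 1. Corank 2; j^3 = (p - 3*q)^2*(p - 2*q) has shape L^2 M (L != M), so D-series; mu = 7 gives D_7.

7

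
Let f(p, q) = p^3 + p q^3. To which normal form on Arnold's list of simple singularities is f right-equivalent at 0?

E7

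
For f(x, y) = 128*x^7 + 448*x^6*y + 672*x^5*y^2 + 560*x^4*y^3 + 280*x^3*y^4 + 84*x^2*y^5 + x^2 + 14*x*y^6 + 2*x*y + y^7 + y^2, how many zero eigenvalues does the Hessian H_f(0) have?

Hessian at 0 has rank 1.

1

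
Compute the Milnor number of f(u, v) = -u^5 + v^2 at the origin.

4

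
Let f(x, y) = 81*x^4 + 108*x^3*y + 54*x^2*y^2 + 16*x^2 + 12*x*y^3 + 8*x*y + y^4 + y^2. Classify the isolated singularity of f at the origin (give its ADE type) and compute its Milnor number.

The Hessian of f at 0 is [[32, 8], [8, 2]] with rank 1, so corank 1. A Groebner basis of the Jacobian ideal J(f) in C{x,y} is {y^3, x + y/4}; counting standard monomials gives mu = 3. Corank 1: A-series; mu = 3 gives A_3.

Type A_{3}, Milnor number mu = 3.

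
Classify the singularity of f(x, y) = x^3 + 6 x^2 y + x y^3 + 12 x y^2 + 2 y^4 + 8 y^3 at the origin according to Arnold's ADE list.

E7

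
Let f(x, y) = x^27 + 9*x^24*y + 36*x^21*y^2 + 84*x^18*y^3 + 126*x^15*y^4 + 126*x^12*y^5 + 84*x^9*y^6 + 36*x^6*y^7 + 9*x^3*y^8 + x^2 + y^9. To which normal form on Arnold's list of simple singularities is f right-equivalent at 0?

A8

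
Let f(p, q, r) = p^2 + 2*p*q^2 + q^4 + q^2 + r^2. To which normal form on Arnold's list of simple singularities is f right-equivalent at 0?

A_{1}

The Hessian of f at 0 is [[2, 0, 0], [0, 2, 0], [0, 0, 2]] with rank 3, so corank 0. A Groebner basis of the Jacobian ideal J(f) in C{p,q,r} is {p, q, r}; counting standard monomials gives mu = 1. Corank 0: nondegenerate Morse point, so A_1.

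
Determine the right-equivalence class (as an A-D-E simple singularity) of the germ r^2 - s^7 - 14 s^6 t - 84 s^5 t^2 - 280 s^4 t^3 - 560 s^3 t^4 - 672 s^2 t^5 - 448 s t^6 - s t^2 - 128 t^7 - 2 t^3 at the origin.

The Hessian of f at 0 is [[0, 0, 0], [0, 0, 0], [0, 0, 2]] with rank 1, so corank 2. A Groebner basis of the Jacobian ideal J(f) in C{s,t,r} is {s^6 + t^2/7, t^3, s*t + 2*t^2, r}; counting standard monomials gives mu = 8. Corank 2; j^3 = -t^2*(s + 2*t) has shape L^2 M (L != M), so D-series; mu = 8 gives D_8.

D8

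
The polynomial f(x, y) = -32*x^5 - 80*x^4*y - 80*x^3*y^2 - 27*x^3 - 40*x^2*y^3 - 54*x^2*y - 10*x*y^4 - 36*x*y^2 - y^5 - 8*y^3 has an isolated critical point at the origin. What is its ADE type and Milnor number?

The Hessian of f at 0 is [[0, 0], [0, 0]] with rank 0, so corank 2. A Groebner basis of the Jacobian ideal J(f) in C{x,y} is {y^5, x*y^3 + 5*y^4/8, x^2 + 4*x*y/3 + 4*y^2/9}; counting standard monomials gives mu = 8. Corank 2; j^3 = -(3*x + 2*y)^3 is a perfect cube, so E-series; the 5-jet and mu = 8 give E_8.

Type E_8, Milnor number mu = 8.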